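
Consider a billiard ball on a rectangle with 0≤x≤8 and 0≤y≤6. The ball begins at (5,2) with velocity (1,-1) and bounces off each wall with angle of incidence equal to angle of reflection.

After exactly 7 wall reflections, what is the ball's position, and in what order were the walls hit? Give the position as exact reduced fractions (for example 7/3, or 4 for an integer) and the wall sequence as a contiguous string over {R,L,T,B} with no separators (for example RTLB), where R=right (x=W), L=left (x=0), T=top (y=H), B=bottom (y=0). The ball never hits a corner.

1. t=2 → B at (7,0); v=(1,1)
2. t=1 → R at (8,1); v=(-1,1)
3. t=5 → T at (3,6); v=(-1,-1)
4. t=3 → L at (0,3); v=(1,-1)
5. t=3 → B at (3,0); v=(1,1)
6. t=5 → R at (8,5); v=(-1,1)
7. t=1 → T at (7,6); v=(-1,-1)

Final position: (7,6)
Wall sequence: BRTLBRT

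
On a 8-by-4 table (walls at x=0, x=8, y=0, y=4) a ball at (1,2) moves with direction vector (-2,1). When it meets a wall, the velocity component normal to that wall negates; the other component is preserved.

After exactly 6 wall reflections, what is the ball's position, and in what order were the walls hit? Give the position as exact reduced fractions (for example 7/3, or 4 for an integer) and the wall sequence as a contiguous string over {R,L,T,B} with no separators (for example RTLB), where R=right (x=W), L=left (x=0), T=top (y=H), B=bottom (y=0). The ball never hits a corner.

Final position: (3,4)
Wall sequence: LTRBLT

1. t=1/2 → L at (0,5/2); v=(2,1)
2. t=3/2 → T at (3,4); v=(2,-1)
3. t=5/2 → R at (8,3/2); v=(-2,-1)
4. t=3/2 → B at (5,0); v=(-2,1)
5. t=5/2 → L at (0,5/2); v=(2,1)
6. t=3/2 → T at (3,4); v=(2,-1)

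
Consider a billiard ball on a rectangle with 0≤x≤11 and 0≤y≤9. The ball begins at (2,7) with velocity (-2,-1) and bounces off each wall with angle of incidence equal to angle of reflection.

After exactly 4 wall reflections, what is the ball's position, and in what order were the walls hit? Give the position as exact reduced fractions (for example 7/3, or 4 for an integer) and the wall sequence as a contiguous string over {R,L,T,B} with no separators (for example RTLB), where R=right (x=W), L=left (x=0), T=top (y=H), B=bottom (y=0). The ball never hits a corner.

Final position: (0,5)
Wall sequence: LRBL

1. t=1 → L at (0,6); v=(2,-1)
2. t=11/2 → R at (11,1/2); v=(-2,-1)
3. t=1/2 → B at (10,0); v=(-2,1)
4. t=5 → L at (0,5); v=(2,1)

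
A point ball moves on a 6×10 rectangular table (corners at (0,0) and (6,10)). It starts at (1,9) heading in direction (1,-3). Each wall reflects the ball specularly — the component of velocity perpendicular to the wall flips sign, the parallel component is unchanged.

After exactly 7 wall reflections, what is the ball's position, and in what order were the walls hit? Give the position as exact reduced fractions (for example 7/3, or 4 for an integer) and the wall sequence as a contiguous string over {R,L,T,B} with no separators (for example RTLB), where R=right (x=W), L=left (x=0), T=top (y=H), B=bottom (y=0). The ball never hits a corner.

1. t=3 → B at (4,0); v=(1,3)
2. t=2 → R at (6,6); v=(-1,3)
3. t=4/3 → T at (14/3,10); v=(-1,-3)
4. t=10/3 → B at (4/3,0); v=(-1,3)
5. t=4/3 → L at (0,4); v=(1,3)
6. t=2 → T at (2,10); v=(1,-3)
7. t=10/3 → B at (16/3,0); v=(1,3)

Final position: (16/3,0)
Wall sequence: BRTBLTB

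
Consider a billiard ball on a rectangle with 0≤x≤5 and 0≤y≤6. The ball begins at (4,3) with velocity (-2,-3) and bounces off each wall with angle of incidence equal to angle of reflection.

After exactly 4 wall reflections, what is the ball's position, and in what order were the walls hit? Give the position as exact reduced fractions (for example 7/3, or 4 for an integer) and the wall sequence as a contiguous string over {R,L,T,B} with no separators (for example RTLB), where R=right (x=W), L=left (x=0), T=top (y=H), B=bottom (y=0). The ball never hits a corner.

Final position: (5,3/2)
Wall sequence: BLTR

1. t=1 → B at (2,0); v=(-2,3)
2. t=1 → L at (0,3); v=(2,3)
3. t=1 → T at (2,6); v=(2,-3)
4. t=3/2 → R at (5,3/2); v=(-2,-3)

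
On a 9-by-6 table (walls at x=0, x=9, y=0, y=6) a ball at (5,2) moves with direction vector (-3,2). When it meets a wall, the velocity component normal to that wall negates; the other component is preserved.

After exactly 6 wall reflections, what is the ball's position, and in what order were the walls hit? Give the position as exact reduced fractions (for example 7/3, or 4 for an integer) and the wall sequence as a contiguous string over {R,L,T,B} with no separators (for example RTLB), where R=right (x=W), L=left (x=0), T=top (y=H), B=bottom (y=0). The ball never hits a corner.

1. t=5/3 → L at (0,16/3); v=(3,2)
2. t=1/3 → T at (1,6); v=(3,-2)
3. t=8/3 → R at (9,2/3); v=(-3,-2)
4. t=1/3 → B at (8,0); v=(-3,2)
5. t=8/3 → L at (0,16/3); v=(3,2)
6. t=1/3 → T at (1,6); v=(3,-2)

Final position: (1,6)
Wall sequence: LTRBLT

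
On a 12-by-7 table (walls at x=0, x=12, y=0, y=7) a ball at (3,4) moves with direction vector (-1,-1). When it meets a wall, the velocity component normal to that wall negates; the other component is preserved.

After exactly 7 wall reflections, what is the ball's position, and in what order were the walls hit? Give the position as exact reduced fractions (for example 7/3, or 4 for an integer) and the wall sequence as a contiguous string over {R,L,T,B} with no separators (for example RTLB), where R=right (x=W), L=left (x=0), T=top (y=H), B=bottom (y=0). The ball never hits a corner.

Final position: (0,5)
Wall sequence: LBTRBTL

1. t=3 → L at (0,1); v=(1,-1)
2. t=1 → B at (1,0); v=(1,1)
3. t=7 → T at (8,7); v=(1,-1)
4. t=4 → R at (12,3); v=(-1,-1)
5. t=3 → B at (9,0); v=(-1,1)
6. t=7 → T at (2,7); v=(-1,-1)
7. t=2 → L at (0,5); v=(1,-1)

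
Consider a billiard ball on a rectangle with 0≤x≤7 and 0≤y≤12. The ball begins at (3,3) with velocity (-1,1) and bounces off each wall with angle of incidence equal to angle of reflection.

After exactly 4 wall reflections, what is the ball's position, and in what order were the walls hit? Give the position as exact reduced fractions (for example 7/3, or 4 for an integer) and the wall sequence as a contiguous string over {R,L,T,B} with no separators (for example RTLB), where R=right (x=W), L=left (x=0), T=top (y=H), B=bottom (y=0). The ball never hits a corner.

1. t=3 → L at (0,6); v=(1,1)
2. t=6 → T at (6,12); v=(1,-1)
3. t=1 → R at (7,11); v=(-1,-1)
4. t=7 → L at (0,4); v=(1,-1)

Final position: (0,4)
Wall sequence: LTRL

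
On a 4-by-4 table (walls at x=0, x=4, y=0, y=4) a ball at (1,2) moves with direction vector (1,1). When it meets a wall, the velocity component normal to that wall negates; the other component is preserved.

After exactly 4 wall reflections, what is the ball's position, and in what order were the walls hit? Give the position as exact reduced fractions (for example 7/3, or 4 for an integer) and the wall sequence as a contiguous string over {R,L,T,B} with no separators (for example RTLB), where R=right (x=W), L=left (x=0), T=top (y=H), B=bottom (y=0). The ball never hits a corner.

1. t=2 → T at (3,4); v=(1,-1)
2. t=1 → R at (4,3); v=(-1,-1)
3. t=3 → B at (1,0); v=(-1,1)
4. t=1 → L at (0,1); v=(1,1)

Final position: (0,1)
Wall sequence: TRBL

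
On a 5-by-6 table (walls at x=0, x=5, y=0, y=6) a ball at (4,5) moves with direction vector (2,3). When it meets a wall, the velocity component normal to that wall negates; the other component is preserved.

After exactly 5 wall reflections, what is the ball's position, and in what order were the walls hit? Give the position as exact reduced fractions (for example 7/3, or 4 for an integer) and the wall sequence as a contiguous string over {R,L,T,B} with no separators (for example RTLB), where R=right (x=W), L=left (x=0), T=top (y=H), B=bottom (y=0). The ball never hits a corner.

Final position: (8/3,6)
Wall sequence: TRBLT

1. t=1/3 → T at (14/3,6); v=(2,-3)
2. t=1/6 → R at (5,11/2); v=(-2,-3)
3. t=11/6 → B at (4/3,0); v=(-2,3)
4. t=2/3 → L at (0,2); v=(2,3)
5. t=4/3 → T at (8/3,6); v=(2,-3)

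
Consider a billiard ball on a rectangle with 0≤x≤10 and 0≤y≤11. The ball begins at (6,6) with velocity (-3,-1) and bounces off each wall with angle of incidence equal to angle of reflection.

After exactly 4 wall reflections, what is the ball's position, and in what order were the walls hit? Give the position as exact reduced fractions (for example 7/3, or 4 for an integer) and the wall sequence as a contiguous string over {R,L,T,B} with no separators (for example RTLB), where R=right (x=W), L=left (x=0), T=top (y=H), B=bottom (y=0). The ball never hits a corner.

Final position: (0,8/3)
Wall sequence: LRBL

1. t=2 → L at (0,4); v=(3,-1)
2. t=10/3 → R at (10,2/3); v=(-3,-1)
3. t=2/3 → B at (8,0); v=(-3,1)
4. t=8/3 → L at (0,8/3); v=(3,1)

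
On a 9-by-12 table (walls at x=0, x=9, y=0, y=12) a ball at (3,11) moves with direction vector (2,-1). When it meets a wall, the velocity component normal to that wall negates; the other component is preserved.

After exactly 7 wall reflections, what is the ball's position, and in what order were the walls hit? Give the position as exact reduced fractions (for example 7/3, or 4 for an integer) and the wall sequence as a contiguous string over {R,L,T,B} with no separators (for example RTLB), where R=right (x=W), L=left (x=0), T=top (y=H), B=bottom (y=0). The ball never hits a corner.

1. t=3 → R at (9,8); v=(-2,-1)
2. t=9/2 → L at (0,7/2); v=(2,-1)
3. t=7/2 → B at (7,0); v=(2,1)
4. t=1 → R at (9,1); v=(-2,1)
5. t=9/2 → L at (0,11/2); v=(2,1)
6. t=9/2 → R at (9,10); v=(-2,1)
7. t=2 → T at (5,12); v=(-2,-1)

Final position: (5,12)
Wall sequence: RLBRLRT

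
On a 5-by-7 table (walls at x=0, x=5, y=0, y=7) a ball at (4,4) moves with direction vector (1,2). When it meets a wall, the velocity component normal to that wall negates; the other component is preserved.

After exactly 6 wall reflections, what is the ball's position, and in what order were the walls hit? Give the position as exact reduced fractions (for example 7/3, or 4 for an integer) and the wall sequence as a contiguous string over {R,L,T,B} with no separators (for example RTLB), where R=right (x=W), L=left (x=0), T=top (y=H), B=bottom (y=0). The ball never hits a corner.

1. t=1 → R at (5,6); v=(-1,2)
2. t=1/2 → T at (9/2,7); v=(-1,-2)
3. t=7/2 → B at (1,0); v=(-1,2)
4. t=1 → L at (0,2); v=(1,2)
5. t=5/2 → T at (5/2,7); v=(1,-2)
6. t=5/2 → R at (5,2); v=(-1,-2)

Final position: (5,2)
Wall sequence: RTBLTR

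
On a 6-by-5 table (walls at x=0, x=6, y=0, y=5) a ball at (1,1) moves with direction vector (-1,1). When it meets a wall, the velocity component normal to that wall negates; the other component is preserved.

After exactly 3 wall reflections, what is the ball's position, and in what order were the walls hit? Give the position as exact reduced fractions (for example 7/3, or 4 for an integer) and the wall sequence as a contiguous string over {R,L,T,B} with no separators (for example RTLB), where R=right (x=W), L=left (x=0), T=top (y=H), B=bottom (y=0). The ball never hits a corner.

1. t=1 → L at (0,2); v=(1,1)
2. t=3 → T at (3,5); v=(1,-1)
3. t=3 → R at (6,2); v=(-1,-1)

Final position: (6,2)
Wall sequence: LTR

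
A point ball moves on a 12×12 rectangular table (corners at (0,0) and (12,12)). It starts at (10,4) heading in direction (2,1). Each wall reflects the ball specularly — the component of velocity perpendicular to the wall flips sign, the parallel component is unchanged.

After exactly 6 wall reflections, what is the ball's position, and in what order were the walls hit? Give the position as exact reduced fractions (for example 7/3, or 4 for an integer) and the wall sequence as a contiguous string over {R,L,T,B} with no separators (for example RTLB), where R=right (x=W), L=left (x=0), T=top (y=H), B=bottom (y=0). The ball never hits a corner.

1. t=1 → R at (12,5); v=(-2,1)
2. t=6 → L at (0,11); v=(2,1)
3. t=1 → T at (2,12); v=(2,-1)
4. t=5 → R at (12,7); v=(-2,-1)
5. t=6 → L at (0,1); v=(2,-1)
6. t=1 → B at (2,0); v=(2,1)

Final position: (2,0)
Wall sequence: RLTRLB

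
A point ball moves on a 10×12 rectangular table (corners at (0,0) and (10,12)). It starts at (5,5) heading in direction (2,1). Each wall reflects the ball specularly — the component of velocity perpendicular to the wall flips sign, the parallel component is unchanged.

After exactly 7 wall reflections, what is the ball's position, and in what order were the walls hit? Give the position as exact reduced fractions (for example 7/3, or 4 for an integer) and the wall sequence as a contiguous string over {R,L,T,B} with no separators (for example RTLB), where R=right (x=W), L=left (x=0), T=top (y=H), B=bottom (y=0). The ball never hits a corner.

Final position: (10,7/2)
Wall sequence: RTLRLBR

1. t=5/2 → R at (10,15/2); v=(-2,1)
2. t=9/2 → T at (1,12); v=(-2,-1)
3. t=1/2 → L at (0,23/2); v=(2,-1)
4. t=5 → R at (10,13/2); v=(-2,-1)
5. t=5 → L at (0,3/2); v=(2,-1)
6. t=3/2 → B at (3,0); v=(2,1)
7. t=7/2 → R at (10,7/2); v=(-2,1)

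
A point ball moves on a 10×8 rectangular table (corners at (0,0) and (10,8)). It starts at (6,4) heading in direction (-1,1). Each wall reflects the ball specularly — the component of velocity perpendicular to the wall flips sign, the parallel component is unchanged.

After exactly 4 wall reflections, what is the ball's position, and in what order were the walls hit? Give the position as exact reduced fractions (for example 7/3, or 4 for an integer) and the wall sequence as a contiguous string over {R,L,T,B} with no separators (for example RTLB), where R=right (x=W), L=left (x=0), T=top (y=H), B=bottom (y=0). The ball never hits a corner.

1. t=4 → T at (2,8); v=(-1,-1)
2. t=2 → L at (0,6); v=(1,-1)
3. t=6 → B at (6,0); v=(1,1)
4. t=4 → R at (10,4); v=(-1,1)

Final position: (10,4)
Wall sequence: TLBR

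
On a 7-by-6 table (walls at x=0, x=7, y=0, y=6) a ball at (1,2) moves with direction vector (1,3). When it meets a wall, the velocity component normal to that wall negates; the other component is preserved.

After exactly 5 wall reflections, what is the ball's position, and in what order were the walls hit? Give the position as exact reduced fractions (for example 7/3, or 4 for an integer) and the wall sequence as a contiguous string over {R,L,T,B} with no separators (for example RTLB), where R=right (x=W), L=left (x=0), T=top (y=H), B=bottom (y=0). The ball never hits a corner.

Final position: (17/3,0)
Wall sequence: TBTRB

1. t=4/3 → T at (7/3,6); v=(1,-3)
2. t=2 → B at (13/3,0); v=(1,3)
3. t=2 → T at (19/3,6); v=(1,-3)
4. t=2/3 → R at (7,4); v=(-1,-3)
5. t=4/3 → B at (17/3,0); v=(-1,3)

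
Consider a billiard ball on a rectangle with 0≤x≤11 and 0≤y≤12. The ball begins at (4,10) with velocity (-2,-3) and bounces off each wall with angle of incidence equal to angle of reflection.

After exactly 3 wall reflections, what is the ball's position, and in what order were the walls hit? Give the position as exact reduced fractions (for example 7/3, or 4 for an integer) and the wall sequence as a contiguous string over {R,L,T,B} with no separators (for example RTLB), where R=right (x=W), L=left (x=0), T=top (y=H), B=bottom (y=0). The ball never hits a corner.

1. t=2 → L at (0,4); v=(2,-3)
2. t=4/3 → B at (8/3,0); v=(2,3)
3. t=4 → T at (32/3,12); v=(2,-3)

Final position: (32/3,12)
Wall sequence: LBT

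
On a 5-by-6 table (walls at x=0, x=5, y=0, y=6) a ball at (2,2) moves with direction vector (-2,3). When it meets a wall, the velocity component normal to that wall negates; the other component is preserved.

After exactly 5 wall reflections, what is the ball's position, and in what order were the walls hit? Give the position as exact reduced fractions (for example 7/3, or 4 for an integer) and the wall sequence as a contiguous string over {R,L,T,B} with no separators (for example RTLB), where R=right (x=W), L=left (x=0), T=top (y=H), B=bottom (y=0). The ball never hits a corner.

Final position: (4/3,6)
Wall sequence: LTBRT

1. t=1 → L at (0,5); v=(2,3)
2. t=1/3 → T at (2/3,6); v=(2,-3)
3. t=2 → B at (14/3,0); v=(2,3)
4. t=1/6 → R at (5,1/2); v=(-2,3)
5. t=11/6 → T at (4/3,6); v=(-2,-3)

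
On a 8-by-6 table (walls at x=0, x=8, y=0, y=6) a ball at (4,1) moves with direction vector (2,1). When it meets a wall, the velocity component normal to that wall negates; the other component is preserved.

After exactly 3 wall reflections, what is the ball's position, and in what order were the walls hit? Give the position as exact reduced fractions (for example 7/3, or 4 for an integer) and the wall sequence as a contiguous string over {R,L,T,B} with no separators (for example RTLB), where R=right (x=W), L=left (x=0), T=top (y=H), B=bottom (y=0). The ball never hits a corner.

1. t=2 → R at (8,3); v=(-2,1)
2. t=3 → T at (2,6); v=(-2,-1)
3. t=1 → L at (0,5); v=(2,-1)

Final position: (0,5)
Wall sequence: RTL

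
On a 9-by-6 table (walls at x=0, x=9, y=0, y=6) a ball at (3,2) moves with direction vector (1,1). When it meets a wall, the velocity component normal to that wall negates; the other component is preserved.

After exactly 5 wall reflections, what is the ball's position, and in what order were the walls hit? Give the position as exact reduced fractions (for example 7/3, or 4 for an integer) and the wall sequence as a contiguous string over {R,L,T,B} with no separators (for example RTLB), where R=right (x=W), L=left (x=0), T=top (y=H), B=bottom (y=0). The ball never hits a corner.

1. t=4 → T at (7,6); v=(1,-1)
2. t=2 → R at (9,4); v=(-1,-1)
3. t=4 → B at (5,0); v=(-1,1)
4. t=5 → L at (0,5); v=(1,1)
5. t=1 → T at (1,6); v=(1,-1)

Final position: (1,6)
Wall sequence: TRBLT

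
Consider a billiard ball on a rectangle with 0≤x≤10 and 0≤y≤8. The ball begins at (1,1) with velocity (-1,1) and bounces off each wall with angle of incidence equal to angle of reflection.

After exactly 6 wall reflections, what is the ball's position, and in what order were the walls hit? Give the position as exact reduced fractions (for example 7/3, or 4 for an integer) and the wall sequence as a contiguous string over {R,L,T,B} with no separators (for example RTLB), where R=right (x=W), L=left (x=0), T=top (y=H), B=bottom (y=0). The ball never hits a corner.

Final position: (2,8)
Wall sequence: LTRBLT

1. t=1 → L at (0,2); v=(1,1)
2. t=6 → T at (6,8); v=(1,-1)
3. t=4 → R at (10,4); v=(-1,-1)
4. t=4 → B at (6,0); v=(-1,1)
5. t=6 → L at (0,6); v=(1,1)
6. t=2 → T at (2,8); v=(1,-1)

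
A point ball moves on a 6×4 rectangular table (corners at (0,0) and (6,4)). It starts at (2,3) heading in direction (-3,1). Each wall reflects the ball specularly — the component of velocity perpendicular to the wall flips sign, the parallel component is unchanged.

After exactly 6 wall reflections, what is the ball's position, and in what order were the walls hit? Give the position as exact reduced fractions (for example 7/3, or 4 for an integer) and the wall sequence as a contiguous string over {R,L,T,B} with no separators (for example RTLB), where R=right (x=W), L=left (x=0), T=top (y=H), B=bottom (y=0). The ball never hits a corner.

1. t=2/3 → L at (0,11/3); v=(3,1)
2. t=1/3 → T at (1,4); v=(3,-1)
3. t=5/3 → R at (6,7/3); v=(-3,-1)
4. t=2 → L at (0,1/3); v=(3,-1)
5. t=1/3 → B at (1,0); v=(3,1)
6. t=5/3 → R at (6,5/3); v=(-3,1)

Final position: (6,5/3)
Wall sequence: LTRLBR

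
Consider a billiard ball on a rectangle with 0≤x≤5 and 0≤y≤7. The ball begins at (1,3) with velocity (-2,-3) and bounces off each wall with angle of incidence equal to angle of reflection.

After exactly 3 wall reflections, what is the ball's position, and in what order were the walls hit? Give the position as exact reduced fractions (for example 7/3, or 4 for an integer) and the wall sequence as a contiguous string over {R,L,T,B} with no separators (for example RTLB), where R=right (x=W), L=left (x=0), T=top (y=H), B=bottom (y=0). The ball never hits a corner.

1. t=1/2 → L at (0,3/2); v=(2,-3)
2. t=1/2 → B at (1,0); v=(2,3)
3. t=2 → R at (5,6); v=(-2,3)

Final position: (5,6)
Wall sequence: LBR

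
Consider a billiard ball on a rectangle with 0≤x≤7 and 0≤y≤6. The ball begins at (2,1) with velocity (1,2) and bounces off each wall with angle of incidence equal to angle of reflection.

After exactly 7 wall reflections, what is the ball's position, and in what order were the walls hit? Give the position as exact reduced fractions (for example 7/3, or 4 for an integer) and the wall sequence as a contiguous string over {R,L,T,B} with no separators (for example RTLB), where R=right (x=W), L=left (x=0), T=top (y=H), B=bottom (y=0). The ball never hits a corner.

Final position: (5/2,6)
Wall sequence: TRBTBLT

1. t=5/2 → T at (9/2,6); v=(1,-2)
2. t=5/2 → R at (7,1); v=(-1,-2)
3. t=1/2 → B at (13/2,0); v=(-1,2)
4. t=3 → T at (7/2,6); v=(-1,-2)
5. t=3 → B at (1/2,0); v=(-1,2)
6. t=1/2 → L at (0,1); v=(1,2)
7. t=5/2 → T at (5/2,6); v=(1,-2)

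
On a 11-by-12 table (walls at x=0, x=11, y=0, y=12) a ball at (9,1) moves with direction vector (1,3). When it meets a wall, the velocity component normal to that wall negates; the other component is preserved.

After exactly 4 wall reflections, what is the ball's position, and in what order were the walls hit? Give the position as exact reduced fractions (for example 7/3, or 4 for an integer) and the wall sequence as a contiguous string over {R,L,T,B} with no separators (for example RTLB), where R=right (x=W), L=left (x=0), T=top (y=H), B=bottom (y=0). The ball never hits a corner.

1. t=2 → R at (11,7); v=(-1,3)
2. t=5/3 → T at (28/3,12); v=(-1,-3)
3. t=4 → B at (16/3,0); v=(-1,3)
4. t=4 → T at (4/3,12); v=(-1,-3)

Final position: (4/3,12)
Wall sequence: RTBT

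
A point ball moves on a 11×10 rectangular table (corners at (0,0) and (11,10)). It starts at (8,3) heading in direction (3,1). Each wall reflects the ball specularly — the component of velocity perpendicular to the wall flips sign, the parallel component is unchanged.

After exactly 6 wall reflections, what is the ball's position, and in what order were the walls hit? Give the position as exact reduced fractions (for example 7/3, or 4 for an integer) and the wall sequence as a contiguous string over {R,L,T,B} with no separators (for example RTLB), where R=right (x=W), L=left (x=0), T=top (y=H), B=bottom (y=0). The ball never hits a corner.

1. t=1 → R at (11,4); v=(-3,1)
2. t=11/3 → L at (0,23/3); v=(3,1)
3. t=7/3 → T at (7,10); v=(3,-1)
4. t=4/3 → R at (11,26/3); v=(-3,-1)
5. t=11/3 → L at (0,5); v=(3,-1)
6. t=11/3 → R at (11,4/3); v=(-3,-1)

Final position: (11,4/3)
Wall sequence: RLTRLR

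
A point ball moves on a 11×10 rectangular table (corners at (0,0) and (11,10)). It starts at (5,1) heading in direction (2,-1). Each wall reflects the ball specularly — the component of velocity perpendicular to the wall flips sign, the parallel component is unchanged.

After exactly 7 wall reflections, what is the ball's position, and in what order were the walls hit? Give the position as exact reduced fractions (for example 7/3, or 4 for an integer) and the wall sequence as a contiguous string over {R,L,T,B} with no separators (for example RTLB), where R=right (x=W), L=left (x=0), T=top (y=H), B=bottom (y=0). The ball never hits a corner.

1. t=1 → B at (7,0); v=(2,1)
2. t=2 → R at (11,2); v=(-2,1)
3. t=11/2 → L at (0,15/2); v=(2,1)
4. t=5/2 → T at (5,10); v=(2,-1)
5. t=3 → R at (11,7); v=(-2,-1)
6. t=11/2 → L at (0,3/2); v=(2,-1)
7. t=3/2 → B at (3,0); v=(2,1)

Final position: (3,0)
Wall sequence: BRLTRLB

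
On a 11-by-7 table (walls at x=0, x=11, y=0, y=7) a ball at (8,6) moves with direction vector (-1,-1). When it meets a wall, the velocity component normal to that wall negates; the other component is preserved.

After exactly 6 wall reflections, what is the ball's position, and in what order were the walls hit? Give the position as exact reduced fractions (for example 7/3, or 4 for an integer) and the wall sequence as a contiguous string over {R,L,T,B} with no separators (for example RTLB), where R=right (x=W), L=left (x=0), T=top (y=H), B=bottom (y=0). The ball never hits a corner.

Final position: (3,7)
Wall sequence: BLTRBT

1. t=6 → B at (2,0); v=(-1,1)
2. t=2 → L at (0,2); v=(1,1)
3. t=5 → T at (5,7); v=(1,-1)
4. t=6 → R at (11,1); v=(-1,-1)
5. t=1 → B at (10,0); v=(-1,1)
6. t=7 → T at (3,7); v=(-1,-1)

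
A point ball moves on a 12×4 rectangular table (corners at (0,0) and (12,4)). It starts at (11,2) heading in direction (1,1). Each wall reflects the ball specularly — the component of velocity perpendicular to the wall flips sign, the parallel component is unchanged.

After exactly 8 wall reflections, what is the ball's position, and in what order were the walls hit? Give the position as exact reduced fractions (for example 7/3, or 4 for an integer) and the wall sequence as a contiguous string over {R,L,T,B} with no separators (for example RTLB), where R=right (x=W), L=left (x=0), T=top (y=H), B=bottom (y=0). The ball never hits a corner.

Final position: (9,0)
Wall sequence: RTBTLBTB

1. t=1 → R at (12,3); v=(-1,1)
2. t=1 → T at (11,4); v=(-1,-1)
3. t=4 → B at (7,0); v=(-1,1)
4. t=4 → T at (3,4); v=(-1,-1)
5. t=3 → L at (0,1); v=(1,-1)
6. t=1 → B at (1,0); v=(1,1)
7. t=4 → T at (5,4); v=(1,-1)
8. t=4 → B at (9,0); v=(1,1)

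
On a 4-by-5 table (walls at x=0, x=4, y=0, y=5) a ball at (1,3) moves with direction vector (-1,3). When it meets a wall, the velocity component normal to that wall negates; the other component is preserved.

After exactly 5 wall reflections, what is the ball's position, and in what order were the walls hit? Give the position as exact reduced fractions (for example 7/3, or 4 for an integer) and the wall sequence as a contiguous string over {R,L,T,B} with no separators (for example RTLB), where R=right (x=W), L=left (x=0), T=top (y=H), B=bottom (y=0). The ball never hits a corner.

1. t=2/3 → T at (1/3,5); v=(-1,-3)
2. t=1/3 → L at (0,4); v=(1,-3)
3. t=4/3 → B at (4/3,0); v=(1,3)
4. t=5/3 → T at (3,5); v=(1,-3)
5. t=1 → R at (4,2); v=(-1,-3)

Final position: (4,2)
Wall sequence: TLBTR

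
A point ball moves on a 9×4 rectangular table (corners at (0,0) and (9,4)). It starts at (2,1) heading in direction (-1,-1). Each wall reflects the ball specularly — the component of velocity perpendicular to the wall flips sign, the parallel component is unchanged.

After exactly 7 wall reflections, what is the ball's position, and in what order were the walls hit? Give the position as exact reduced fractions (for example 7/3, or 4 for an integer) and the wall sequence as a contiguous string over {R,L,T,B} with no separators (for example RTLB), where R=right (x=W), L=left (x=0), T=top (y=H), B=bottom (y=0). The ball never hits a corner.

Final position: (3,0)
Wall sequence: BLTBRTB

1. t=1 → B at (1,0); v=(-1,1)
2. t=1 → L at (0,1); v=(1,1)
3. t=3 → T at (3,4); v=(1,-1)
4. t=4 → B at (7,0); v=(1,1)
5. t=2 → R at (9,2); v=(-1,1)
6. t=2 → T at (7,4); v=(-1,-1)
7. t=4 → B at (3,0); v=(-1,1)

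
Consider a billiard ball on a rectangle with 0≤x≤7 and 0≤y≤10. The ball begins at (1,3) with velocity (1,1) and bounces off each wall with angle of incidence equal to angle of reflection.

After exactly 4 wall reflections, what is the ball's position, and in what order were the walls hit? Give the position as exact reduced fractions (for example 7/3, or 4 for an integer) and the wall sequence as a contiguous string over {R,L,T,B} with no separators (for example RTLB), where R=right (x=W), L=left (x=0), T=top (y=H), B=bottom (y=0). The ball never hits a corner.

1. t=6 → R at (7,9); v=(-1,1)
2. t=1 → T at (6,10); v=(-1,-1)
3. t=6 → L at (0,4); v=(1,-1)
4. t=4 → B at (4,0); v=(1,1)

Final position: (4,0)
Wall sequence: RTLB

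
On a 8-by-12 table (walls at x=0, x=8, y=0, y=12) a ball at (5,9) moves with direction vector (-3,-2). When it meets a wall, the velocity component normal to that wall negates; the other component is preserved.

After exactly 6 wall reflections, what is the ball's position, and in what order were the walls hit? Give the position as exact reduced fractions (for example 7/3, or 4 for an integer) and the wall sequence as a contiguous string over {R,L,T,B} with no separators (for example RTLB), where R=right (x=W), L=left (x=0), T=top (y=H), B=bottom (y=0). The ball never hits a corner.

1. t=5/3 → L at (0,17/3); v=(3,-2)
2. t=8/3 → R at (8,1/3); v=(-3,-2)
3. t=1/6 → B at (15/2,0); v=(-3,2)
4. t=5/2 → L at (0,5); v=(3,2)
5. t=8/3 → R at (8,31/3); v=(-3,2)
6. t=5/6 → T at (11/2,12); v=(-3,-2)

Final position: (11/2,12)
Wall sequence: LRBLRT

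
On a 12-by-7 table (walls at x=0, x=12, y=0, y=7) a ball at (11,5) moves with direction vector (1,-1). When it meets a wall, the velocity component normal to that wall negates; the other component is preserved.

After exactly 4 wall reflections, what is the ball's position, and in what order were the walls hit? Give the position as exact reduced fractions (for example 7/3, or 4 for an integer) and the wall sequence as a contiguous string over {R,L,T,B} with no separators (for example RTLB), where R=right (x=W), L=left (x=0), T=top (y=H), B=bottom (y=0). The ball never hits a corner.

Final position: (0,6)
Wall sequence: RBTL

1. t=1 → R at (12,4); v=(-1,-1)
2. t=4 → B at (8,0); v=(-1,1)
3. t=7 → T at (1,7); v=(-1,-1)
4. t=1 → L at (0,6); v=(1,-1)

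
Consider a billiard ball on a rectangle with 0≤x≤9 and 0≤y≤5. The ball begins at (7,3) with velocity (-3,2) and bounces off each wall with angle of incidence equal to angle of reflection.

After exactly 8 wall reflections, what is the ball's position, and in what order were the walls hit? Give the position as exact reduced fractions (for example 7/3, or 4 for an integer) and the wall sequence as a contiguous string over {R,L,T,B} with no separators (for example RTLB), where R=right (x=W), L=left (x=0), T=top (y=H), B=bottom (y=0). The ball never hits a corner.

1. t=1 → T at (4,5); v=(-3,-2)
2. t=4/3 → L at (0,7/3); v=(3,-2)
3. t=7/6 → B at (7/2,0); v=(3,2)
4. t=11/6 → R at (9,11/3); v=(-3,2)
5. t=2/3 → T at (7,5); v=(-3,-2)
6. t=7/3 → L at (0,1/3); v=(3,-2)
7. t=1/6 → B at (1/2,0); v=(3,2)
8. t=5/2 → T at (8,5); v=(3,-2)

Final position: (8,5)
Wall sequence: TLBRTLBT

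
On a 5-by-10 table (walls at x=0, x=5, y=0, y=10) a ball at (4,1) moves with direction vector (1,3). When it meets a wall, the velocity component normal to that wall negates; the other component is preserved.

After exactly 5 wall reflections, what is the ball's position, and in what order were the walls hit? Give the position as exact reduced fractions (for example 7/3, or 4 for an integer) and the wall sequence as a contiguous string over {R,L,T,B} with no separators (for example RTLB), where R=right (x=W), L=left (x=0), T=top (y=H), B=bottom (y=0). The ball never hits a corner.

Final position: (11/3,10)
Wall sequence: RTLBT

1. t=1 → R at (5,4); v=(-1,3)
2. t=2 → T at (3,10); v=(-1,-3)
3. t=3 → L at (0,1); v=(1,-3)
4. t=1/3 → B at (1/3,0); v=(1,3)
5. t=10/3 → T at (11/3,10); v=(1,-3)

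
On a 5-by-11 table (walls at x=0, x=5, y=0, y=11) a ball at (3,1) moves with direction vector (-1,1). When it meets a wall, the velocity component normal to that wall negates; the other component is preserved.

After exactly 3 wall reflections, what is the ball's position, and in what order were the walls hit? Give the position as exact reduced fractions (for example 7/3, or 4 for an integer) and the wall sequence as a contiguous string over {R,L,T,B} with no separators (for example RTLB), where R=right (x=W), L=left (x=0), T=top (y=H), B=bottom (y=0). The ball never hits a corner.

Final position: (3,11)
Wall sequence: LRT

1. t=3 → L at (0,4); v=(1,1)
2. t=5 → R at (5,9); v=(-1,1)
3. t=2 → T at (3,11); v=(-1,-1)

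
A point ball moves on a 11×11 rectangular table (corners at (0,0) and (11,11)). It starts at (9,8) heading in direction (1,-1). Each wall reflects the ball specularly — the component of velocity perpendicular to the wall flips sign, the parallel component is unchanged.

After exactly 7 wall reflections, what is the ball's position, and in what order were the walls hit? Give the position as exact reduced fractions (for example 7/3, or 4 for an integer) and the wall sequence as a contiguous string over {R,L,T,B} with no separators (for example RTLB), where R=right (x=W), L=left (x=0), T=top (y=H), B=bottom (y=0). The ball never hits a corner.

Final position: (0,5)
Wall sequence: RBLTRBL

1. t=2 → R at (11,6); v=(-1,-1)
2. t=6 → B at (5,0); v=(-1,1)
3. t=5 → L at (0,5); v=(1,1)
4. t=6 → T at (6,11); v=(1,-1)
5. t=5 → R at (11,6); v=(-1,-1)
6. t=6 → B at (5,0); v=(-1,1)
7. t=5 → L at (0,5); v=(1,1)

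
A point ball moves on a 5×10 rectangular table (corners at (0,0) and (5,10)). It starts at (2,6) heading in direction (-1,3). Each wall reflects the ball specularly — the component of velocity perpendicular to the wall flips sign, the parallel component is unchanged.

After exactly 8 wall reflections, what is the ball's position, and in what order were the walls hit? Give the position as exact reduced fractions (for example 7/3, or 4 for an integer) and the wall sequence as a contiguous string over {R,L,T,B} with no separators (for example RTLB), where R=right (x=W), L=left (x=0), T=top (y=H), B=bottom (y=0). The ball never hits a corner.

Final position: (8/3,10)
Wall sequence: TLBRTBLT

1. t=4/3 → T at (2/3,10); v=(-1,-3)
2. t=2/3 → L at (0,8); v=(1,-3)
3. t=8/3 → B at (8/3,0); v=(1,3)
4. t=7/3 → R at (5,7); v=(-1,3)
5. t=1 → T at (4,10); v=(-1,-3)
6. t=10/3 → B at (2/3,0); v=(-1,3)
7. t=2/3 → L at (0,2); v=(1,3)
8. t=8/3 → T at (8/3,10); v=(1,-3)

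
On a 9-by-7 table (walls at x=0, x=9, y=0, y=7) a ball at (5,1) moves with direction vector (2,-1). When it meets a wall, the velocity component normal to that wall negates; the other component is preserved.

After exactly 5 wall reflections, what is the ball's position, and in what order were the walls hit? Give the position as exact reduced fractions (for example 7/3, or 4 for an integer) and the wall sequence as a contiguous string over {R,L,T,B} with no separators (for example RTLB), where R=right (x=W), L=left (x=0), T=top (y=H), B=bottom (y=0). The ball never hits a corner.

1. t=1 → B at (7,0); v=(2,1)
2. t=1 → R at (9,1); v=(-2,1)
3. t=9/2 → L at (0,11/2); v=(2,1)
4. t=3/2 → T at (3,7); v=(2,-1)
5. t=3 → R at (9,4); v=(-2,-1)

Final position: (9,4)
Wall sequence: BRLTR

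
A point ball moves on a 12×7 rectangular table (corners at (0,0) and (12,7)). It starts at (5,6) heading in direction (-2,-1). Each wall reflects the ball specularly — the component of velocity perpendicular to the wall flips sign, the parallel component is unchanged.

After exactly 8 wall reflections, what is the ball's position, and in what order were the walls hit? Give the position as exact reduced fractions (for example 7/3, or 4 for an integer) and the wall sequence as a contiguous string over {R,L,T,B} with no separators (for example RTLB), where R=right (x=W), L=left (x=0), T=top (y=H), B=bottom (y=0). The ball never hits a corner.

1. t=5/2 → L at (0,7/2); v=(2,-1)
2. t=7/2 → B at (7,0); v=(2,1)
3. t=5/2 → R at (12,5/2); v=(-2,1)
4. t=9/2 → T at (3,7); v=(-2,-1)
5. t=3/2 → L at (0,11/2); v=(2,-1)
6. t=11/2 → B at (11,0); v=(2,1)
7. t=1/2 → R at (12,1/2); v=(-2,1)
8. t=6 → L at (0,13/2); v=(2,1)

Final position: (0,13/2)
Wall sequence: LBRTLBRL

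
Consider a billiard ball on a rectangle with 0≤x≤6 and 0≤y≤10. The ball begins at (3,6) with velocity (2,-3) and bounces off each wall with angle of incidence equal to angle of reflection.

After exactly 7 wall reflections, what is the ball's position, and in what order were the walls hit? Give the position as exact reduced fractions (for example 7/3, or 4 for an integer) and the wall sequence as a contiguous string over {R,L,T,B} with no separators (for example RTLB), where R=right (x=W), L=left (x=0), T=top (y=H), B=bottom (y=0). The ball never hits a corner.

1. t=3/2 → R at (6,3/2); v=(-2,-3)
2. t=1/2 → B at (5,0); v=(-2,3)
3. t=5/2 → L at (0,15/2); v=(2,3)
4. t=5/6 → T at (5/3,10); v=(2,-3)
5. t=13/6 → R at (6,7/2); v=(-2,-3)
6. t=7/6 → B at (11/3,0); v=(-2,3)
7. t=11/6 → L at (0,11/2); v=(2,3)

Final position: (0,11/2)
Wall sequence: RBLTRBL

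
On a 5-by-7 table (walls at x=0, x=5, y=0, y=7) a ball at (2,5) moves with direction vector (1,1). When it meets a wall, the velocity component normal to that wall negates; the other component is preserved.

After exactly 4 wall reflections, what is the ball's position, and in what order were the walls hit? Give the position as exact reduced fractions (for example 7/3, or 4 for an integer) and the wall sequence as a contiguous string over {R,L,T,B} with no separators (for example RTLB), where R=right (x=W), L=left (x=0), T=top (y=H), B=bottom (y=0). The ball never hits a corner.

Final position: (1,0)
Wall sequence: TRLB

1. t=2 → T at (4,7); v=(1,-1)
2. t=1 → R at (5,6); v=(-1,-1)
3. t=5 → L at (0,1); v=(1,-1)
4. t=1 → B at (1,0); v=(1,1)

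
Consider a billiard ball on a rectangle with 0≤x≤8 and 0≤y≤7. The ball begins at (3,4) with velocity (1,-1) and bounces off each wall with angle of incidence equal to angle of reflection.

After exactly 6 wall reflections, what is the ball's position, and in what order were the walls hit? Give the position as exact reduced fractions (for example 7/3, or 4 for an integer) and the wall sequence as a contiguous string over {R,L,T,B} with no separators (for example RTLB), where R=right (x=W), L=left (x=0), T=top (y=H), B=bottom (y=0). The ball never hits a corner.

1. t=4 → B at (7,0); v=(1,1)
2. t=1 → R at (8,1); v=(-1,1)
3. t=6 → T at (2,7); v=(-1,-1)
4. t=2 → L at (0,5); v=(1,-1)
5. t=5 → B at (5,0); v=(1,1)
6. t=3 → R at (8,3); v=(-1,1)

Final position: (8,3)
Wall sequence: BRTLBR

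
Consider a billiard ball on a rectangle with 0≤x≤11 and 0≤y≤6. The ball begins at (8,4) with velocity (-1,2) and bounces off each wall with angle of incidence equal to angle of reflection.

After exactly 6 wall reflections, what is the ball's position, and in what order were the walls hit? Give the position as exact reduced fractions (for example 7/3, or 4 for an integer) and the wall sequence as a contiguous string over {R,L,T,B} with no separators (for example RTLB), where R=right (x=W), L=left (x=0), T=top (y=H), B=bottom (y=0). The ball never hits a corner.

Final position: (5,6)
Wall sequence: TBTLBT

1. t=1 → T at (7,6); v=(-1,-2)
2. t=3 → B at (4,0); v=(-1,2)
3. t=3 → T at (1,6); v=(-1,-2)
4. t=1 → L at (0,4); v=(1,-2)
5. t=2 → B at (2,0); v=(1,2)
6. t=3 → T at (5,6); v=(1,-2)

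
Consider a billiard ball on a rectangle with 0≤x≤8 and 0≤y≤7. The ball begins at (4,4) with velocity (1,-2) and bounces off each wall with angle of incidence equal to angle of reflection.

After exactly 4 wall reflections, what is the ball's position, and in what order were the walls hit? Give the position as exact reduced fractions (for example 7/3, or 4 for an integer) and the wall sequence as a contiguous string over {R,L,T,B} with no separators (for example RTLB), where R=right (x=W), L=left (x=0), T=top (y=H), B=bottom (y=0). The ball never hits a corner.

1. t=2 → B at (6,0); v=(1,2)
2. t=2 → R at (8,4); v=(-1,2)
3. t=3/2 → T at (13/2,7); v=(-1,-2)
4. t=7/2 → B at (3,0); v=(-1,2)

Final position: (3,0)
Wall sequence: BRTB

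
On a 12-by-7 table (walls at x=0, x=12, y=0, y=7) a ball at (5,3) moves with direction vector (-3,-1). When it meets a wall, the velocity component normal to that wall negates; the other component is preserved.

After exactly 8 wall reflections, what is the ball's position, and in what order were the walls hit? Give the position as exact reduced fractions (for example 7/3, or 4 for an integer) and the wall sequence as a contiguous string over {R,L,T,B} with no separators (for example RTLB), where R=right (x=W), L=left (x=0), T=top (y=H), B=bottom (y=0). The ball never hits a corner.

1. t=5/3 → L at (0,4/3); v=(3,-1)
2. t=4/3 → B at (4,0); v=(3,1)
3. t=8/3 → R at (12,8/3); v=(-3,1)
4. t=4 → L at (0,20/3); v=(3,1)
5. t=1/3 → T at (1,7); v=(3,-1)
6. t=11/3 → R at (12,10/3); v=(-3,-1)
7. t=10/3 → B at (2,0); v=(-3,1)
8. t=2/3 → L at (0,2/3); v=(3,1)

Final position: (0,2/3)
Wall sequence: LBRLTRBL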